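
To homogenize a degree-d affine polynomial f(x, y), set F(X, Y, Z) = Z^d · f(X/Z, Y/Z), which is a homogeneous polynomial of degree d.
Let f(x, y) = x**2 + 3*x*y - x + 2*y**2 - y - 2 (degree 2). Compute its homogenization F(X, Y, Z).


F(X, Y, Z) = X**2 + 3*X*Y - X*Z + 2*Y**2 - Y*Z - 2*Z**2

deg(f) = 2.
Substitute x = X/Z, y = Y/Z into f, then multiply by Z^2.
  monomial 1·x^2·y^0 ↦ 1·X^2·Y^0·Z^0.
  monomial 3·x^1·y^1 ↦ 3·X^1·Y^1·Z^0.
  monomial -1·x^1·y^0 ↦ -1·X^1·Y^0·Z^1.
  monomial 2·x^0·y^2 ↦ 2·X^0·Y^2·Z^0.
  monomial -1·x^0·y^1 ↦ -1·X^0·Y^1·Z^1.
  monomial -2·x^0·y^0 ↦ -2·X^0·Y^0·Z^2.
Collecting: F(X, Y, Z) = X**2 + 3*X*Y - X*Z + 2*Y**2 - Y*Z - 2*Z**2.


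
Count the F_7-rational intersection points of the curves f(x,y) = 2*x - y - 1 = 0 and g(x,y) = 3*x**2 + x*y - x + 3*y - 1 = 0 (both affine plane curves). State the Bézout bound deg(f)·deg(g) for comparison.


Common zeros: ∅; count = 0; Bézout bound = 2.

deg(f) = 1, deg(g) = 2, so Bézout bound = 2.
Scan x ∈ F_7. For each x, list the y ∈ F_7 with f(x, y) ≡ 0 and those with g(x, y) ≡ 0 (mod 7); the common zeros in that column are the intersection.
  x = 0: f ≡ 0 at y ∈ {6}; g ≡ 0 at y ∈ {5}; common: ∅.
  x = 1: f ≡ 0 at y ∈ {1}; g ≡ 0 at y ∈ {5}; common: ∅.
  x = 2: f ≡ 0 at y ∈ {3}; g ≡ 0 at y ∈ {1}; common: ∅.
  x = 3: f ≡ 0 at y ∈ {5}; g ≡ 0 at y ∈ {2}; common: ∅.
  x = 4: f ≡ 0 at y ∈ {0}; g ≡ 0 at y ∈ ∅; common: ∅.
  x = 5: f ≡ 0 at y ∈ {2}; g ≡ 0 at y ∈ {1}; common: ∅.
  x = 6: f ≡ 0 at y ∈ {4}; g ≡ 0 at y ∈ {2}; common: ∅.
Collecting: common zeros = ∅, so the count is 0.
Comparison with the Bézout bound: 0 ≤ 2 = deg(f)·deg(g), as expected for curves with no common component (the affine F_7-count falls short of the bound because intersections may lie at infinity, over extension fields, or carry multiplicity).


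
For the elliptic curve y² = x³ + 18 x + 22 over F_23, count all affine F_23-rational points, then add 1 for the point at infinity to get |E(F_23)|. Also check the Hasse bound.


Affine points = {(1, 8), (1, 15), (6, 1), (6, 22), (7, 10), (7, 13), (9, 4), (9, 19), (10, 11), (10, 12), (16, 6), (16, 17), (19, 1), (19, 22), (21, 1), (21, 22), (22, 7), (22, 16)}; affine count = 18; |E(F_23)| = 19.

Discriminant check: Δ ∝ 4a³ + 27b² = 4·18³ + 27·22² = 4·5832 + 27·484 ≡ 10 (mod 23). Nonzero ⇒ E is nonsingular.
For each x ∈ F_23, compute rhs = x³ + 18·x + 22 mod 23, then count y ∈ F_23 with y² ≡ rhs.
  x = 0: rhs = 22, matching y values: none (0 points).
  x = 1: rhs = 18, matching y values: 8, 15 (2 points).
  x = 2: rhs = 20, matching y values: none (0 points).
  x = 3: rhs = 11, matching y values: none (0 points).
  x = 4: rhs = 20, matching y values: none (0 points).
  x = 5: rhs = 7, matching y values: none (0 points).
  x = 6: rhs = 1, matching y values: 1, 22 (2 points).
  x = 7: rhs = 8, matching y values: 10, 13 (2 points).
  x = 8: rhs = 11, matching y values: none (0 points).
  x = 9: rhs = 16, matching y values: 4, 19 (2 points).
  x = 10: rhs = 6, matching y values: 11, 12 (2 points).
  x = 11: rhs = 10, matching y values: none (0 points).
  x = 12: rhs = 11, matching y values: none (0 points).
  x = 13: rhs = 15, matching y values: none (0 points).
  x = 14: rhs = 5, matching y values: none (0 points).
  x = 15: rhs = 10, matching y values: none (0 points).
  x = 16: rhs = 13, matching y values: 6, 17 (2 points).
  x = 17: rhs = 20, matching y values: none (0 points).
  x = 18: rhs = 14, matching y values: none (0 points).
  x = 19: rhs = 1, matching y values: 1, 22 (2 points).
  x = 20: rhs = 10, matching y values: none (0 points).
  x = 21: rhs = 1, matching y values: 1, 22 (2 points).
  x = 22: rhs = 3, matching y values: 7, 16 (2 points).
Total affine count: 18.
Full point count |E(F_23)| = 18 + 1 = 19.
Hasse bound: |19 − (23+1)| = |-5| = 5 ≤ 2√23 ≈ 9.5917 ✓.


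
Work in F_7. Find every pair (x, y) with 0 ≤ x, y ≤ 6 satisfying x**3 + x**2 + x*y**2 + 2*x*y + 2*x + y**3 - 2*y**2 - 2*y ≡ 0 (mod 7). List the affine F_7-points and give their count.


Affine F_7-points: {(0, 0), (2, 2), (2, 3), (3, 0), (5, 2), (5, 3), (5, 6), (6, 2), (6, 3), (6, 5)}; count = 10.

For each of the 49 pairs (x, y) ∈ F_7², evaluate f(x, y) mod 7. Record the zeros.
  x = 0: [0↦0, 1↦4, 2↦3, 3↦3, 4↦3, 5↦2, 6↦6]  zeros at y ∈ {0}
  x = 1: [0↦4, 1↦4, 2↦1, 3↦1, 4↦3, 5↦6, 6↦2]  zeros at y ∈ ∅
  x = 2: [0↦2, 1↦5, 2↦0, 3↦0, 4↦4, 5↦4, 6↦6]  zeros at y ∈ {2, 3}
  x = 3: [0↦0, 1↦6, 2↦6, 3↦6, 4↦5, 5↦2, 6↦3]  zeros at y ∈ {0}
  x = 4: [0↦4, 1↦6, 2↦4, 3↦4, 4↦5, 5↦6, 6↦6]  zeros at y ∈ ∅
  x = 5: [0↦6, 1↦4, 2↦0, 3↦0, 4↦3, 5↦1, 6↦0]  zeros at y ∈ {2, 3, 6}
  x = 6: [0↦5, 1↦6, 2↦0, 3↦0, 4↦5, 5↦0, 6↦5]  zeros at y ∈ {2, 3, 5}
Collecting zeros: affine points = {(0, 0), (2, 2), (2, 3), (3, 0), (5, 2), (5, 3), (5, 6), (6, 2), (6, 3), (6, 5)}.
Total count |C(F_7)_aff| = 10.


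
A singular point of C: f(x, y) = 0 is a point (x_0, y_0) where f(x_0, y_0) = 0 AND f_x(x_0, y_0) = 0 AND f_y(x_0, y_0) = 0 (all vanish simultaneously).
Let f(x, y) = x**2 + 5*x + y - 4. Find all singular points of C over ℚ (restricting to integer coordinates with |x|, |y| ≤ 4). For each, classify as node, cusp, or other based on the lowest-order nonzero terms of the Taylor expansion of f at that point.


No singular points in the scanned grid; C is smooth there.

Compute partial derivatives:
  f_x = 2*x + 5.
  f_y = 1.
f_y = 1 is a nonzero constant, so f_y never vanishes: no point (x, y) can satisfy f = f_x = f_y = 0. In particular no (x, y) ∈ {−4, ..., 4}² is singular; the curve is smooth.


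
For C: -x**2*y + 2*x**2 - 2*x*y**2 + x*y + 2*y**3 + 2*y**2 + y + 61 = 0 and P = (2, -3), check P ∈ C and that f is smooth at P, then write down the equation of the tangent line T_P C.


Tangent line at P: -x + 65*y + 197 = 0.

Step 1: f(2, -3) = 0, so P lies on C.
Step 2: partial derivatives
  f_x(x, y) = -2*x*y + 4*x - 2*y**2 + y, f_y(x, y) = -x**2 - 4*x*y + x + 6*y**2 + 4*y + 1.
  f_x(P) = -1, f_y(P) = 65 (gradient nonzero, so P is smooth).
Step 3: tangent line at P: -1·(x − 2) + 65·(y − -3) = 0.
Expanding: -x + 65*y + 197 = 0.


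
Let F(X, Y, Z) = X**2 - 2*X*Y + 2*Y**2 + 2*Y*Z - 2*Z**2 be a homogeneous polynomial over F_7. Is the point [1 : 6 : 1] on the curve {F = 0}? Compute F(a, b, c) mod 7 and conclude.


F(1,6,1) ≡ 1 (mod 7); P is NOT on the curve.

Evaluate F(1, 6, 1) term-by-term (mod 7).
  X**2 ↦ 1·1·1·1 = 1
  -2*X*Y ↦ -2·1·6·1 = -12
  2*Y**2 ↦ 2·1·36·1 = 72
  2*Y*Z ↦ 2·1·6·1 = 12
  -2*Z**2 ↦ -2·1·1·1 = -2
Sum: F(1, 6, 1) = (1) + (-12) + (72) + (12) + (-2) = 71.
Reducing mod 7: 71 ≡ 1 (mod 7).
Since F(a, b, c) ≡ 1 ≠ 0 (mod 7), P does NOT lie on the curve.


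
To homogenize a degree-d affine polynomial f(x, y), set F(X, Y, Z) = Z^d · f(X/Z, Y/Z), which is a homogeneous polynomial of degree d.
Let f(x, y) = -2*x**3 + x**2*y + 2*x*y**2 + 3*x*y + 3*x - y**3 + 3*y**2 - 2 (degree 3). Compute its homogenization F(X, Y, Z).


F(X, Y, Z) = -2*X**3 + X**2*Y + 2*X*Y**2 + 3*X*Y*Z + 3*X*Z**2 - Y**3 + 3*Y**2*Z - 2*Z**3

deg(f) = 3.
Substitute x = X/Z, y = Y/Z into f, then multiply by Z^3.
  monomial -2·x^3·y^0 ↦ -2·X^3·Y^0·Z^0.
  monomial 1·x^2·y^1 ↦ 1·X^2·Y^1·Z^0.
  monomial 2·x^1·y^2 ↦ 2·X^1·Y^2·Z^0.
  monomial 3·x^1·y^1 ↦ 3·X^1·Y^1·Z^1.
  monomial 3·x^1·y^0 ↦ 3·X^1·Y^0·Z^2.
  monomial -1·x^0·y^3 ↦ -1·X^0·Y^3·Z^0.
  monomial 3·x^0·y^2 ↦ 3·X^0·Y^2·Z^1.
  monomial -2·x^0·y^0 ↦ -2·X^0·Y^0·Z^3.
Collecting: F(X, Y, Z) = -2*X**3 + X**2*Y + 2*X*Y**2 + 3*X*Y*Z + 3*X*Z**2 - Y**3 + 3*Y**2*Z - 2*Z**3.


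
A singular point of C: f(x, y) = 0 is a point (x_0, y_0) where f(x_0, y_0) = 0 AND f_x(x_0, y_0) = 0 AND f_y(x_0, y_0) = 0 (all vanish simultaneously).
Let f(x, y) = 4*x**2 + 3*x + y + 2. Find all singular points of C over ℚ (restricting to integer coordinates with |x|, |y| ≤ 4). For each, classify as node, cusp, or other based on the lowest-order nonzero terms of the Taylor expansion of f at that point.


No singular points in the scanned grid; C is smooth there.

Compute partial derivatives:
  f_x = 8*x + 3.
  f_y = 1.
f_y = 1 is a nonzero constant, so f_y never vanishes: no point (x, y) can satisfy f = f_x = f_y = 0. In particular no (x, y) ∈ {−4, ..., 4}² is singular; the curve is smooth.


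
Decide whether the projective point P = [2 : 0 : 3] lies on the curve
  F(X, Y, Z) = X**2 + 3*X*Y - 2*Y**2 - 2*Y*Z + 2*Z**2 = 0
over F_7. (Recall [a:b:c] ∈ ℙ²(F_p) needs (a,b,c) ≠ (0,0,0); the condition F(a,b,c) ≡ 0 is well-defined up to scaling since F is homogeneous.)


F(2,0,3) ≡ 1 (mod 7); P is NOT on the curve.

Evaluate F(2, 0, 3) term-by-term (mod 7).
  X**2 ↦ 1·4·1·1 = 4
  3*X*Y ↦ 3·2·0·1 = 0
  -2*Y**2 ↦ -2·1·0·1 = 0
  -2*Y*Z ↦ -2·1·0·3 = 0
  2*Z**2 ↦ 2·1·1·9 = 18
Sum: F(2, 0, 3) = (4) + (0) + (0) + (0) + (18) = 22.
Reducing mod 7: 22 ≡ 1 (mod 7).
Since F(a, b, c) ≡ 1 ≠ 0 (mod 7), P does NOT lie on the curve.


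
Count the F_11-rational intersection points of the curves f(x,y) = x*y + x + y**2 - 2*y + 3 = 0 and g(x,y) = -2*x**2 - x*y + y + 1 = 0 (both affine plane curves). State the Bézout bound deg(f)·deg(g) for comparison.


Common zeros: ∅; count = 0; Bézout bound = 4.

deg(f) = 2, deg(g) = 2, so Bézout bound = 4.
Scan x ∈ F_11. For each x, list the y ∈ F_11 with f(x, y) ≡ 0 and those with g(x, y) ≡ 0 (mod 11); the common zeros in that column are the intersection.
  x = 0: f ≡ 0 at y ∈ {4, 9}; g ≡ 0 at y ∈ {10}; common: ∅.
  x = 1: f ≡ 0 at y ∈ ∅; g ≡ 0 at y ∈ ∅; common: ∅.
  x = 2: f ≡ 0 at y ∈ ∅; g ≡ 0 at y ∈ {4}; common: ∅.
  x = 3: f ≡ 0 at y ∈ ∅; g ≡ 0 at y ∈ {8}; common: ∅.
  x = 4: f ≡ 0 at y ∈ {3, 6}; g ≡ 0 at y ∈ {8}; common: ∅.
  x = 5: f ≡ 0 at y ∈ ∅; g ≡ 0 at y ∈ {7}; common: ∅.
  x = 6: f ≡ 0 at y ∈ ∅; g ≡ 0 at y ∈ {10}; common: ∅.
  x = 7: f ≡ 0 at y ∈ ∅; g ≡ 0 at y ∈ {4}; common: ∅.
  x = 8: f ≡ 0 at y ∈ {0, 5}; g ≡ 0 at y ∈ {7}; common: ∅.
  x = 9: f ≡ 0 at y ∈ {7, 8}; g ≡ 0 at y ∈ {6}; common: ∅.
  x = 10: f ≡ 0 at y ∈ {1, 2}; g ≡ 0 at y ∈ {6}; common: ∅.
Collecting: common zeros = ∅, so the count is 0.
Comparison with the Bézout bound: 0 ≤ 4 = deg(f)·deg(g), as expected for curves with no common component (the affine F_11-count falls short of the bound because intersections may lie at infinity, over extension fields, or carry multiplicity).


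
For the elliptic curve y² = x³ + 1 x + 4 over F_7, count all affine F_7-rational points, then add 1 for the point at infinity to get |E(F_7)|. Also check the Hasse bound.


Affine points = {(0, 2), (0, 5), (2, 0), (4, 3), (4, 4), (5, 1), (5, 6), (6, 3), (6, 4)}; affine count = 9; |E(F_7)| = 10.

Discriminant check: Δ ∝ 4a³ + 27b² = 4·1³ + 27·4² = 4·1 + 27·16 ≡ 2 (mod 7). Nonzero ⇒ E is nonsingular.
For each x ∈ F_7, compute rhs = x³ + 1·x + 4 mod 7, then count y ∈ F_7 with y² ≡ rhs.
  x = 0: rhs = 4, matching y values: 2, 5 (2 points).
  x = 1: rhs = 6, matching y values: none (0 points).
  x = 2: rhs = 0, matching y values: 0 (1 points).
  x = 3: rhs = 6, matching y values: none (0 points).
  x = 4: rhs = 2, matching y values: 3, 4 (2 points).
  x = 5: rhs = 1, matching y values: 1, 6 (2 points).
  x = 6: rhs = 2, matching y values: 3, 4 (2 points).
Total affine count: 9.
Full point count |E(F_7)| = 9 + 1 = 10.
Hasse bound: |10 − (7+1)| = |2| = 2 ≤ 2√7 ≈ 5.2915 ✓.


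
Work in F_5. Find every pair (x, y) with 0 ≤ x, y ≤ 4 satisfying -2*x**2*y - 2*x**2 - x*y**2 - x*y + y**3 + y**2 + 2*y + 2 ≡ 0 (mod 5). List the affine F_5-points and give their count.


Affine F_5-points: {(0, 4), (1, 0), (1, 1), (1, 4), (2, 4), (3, 4), (4, 0), (4, 4)}; count = 8.

For each of the 25 pairs (x, y) ∈ F_5², evaluate f(x, y) mod 5. Record the zeros.
  x = 0: [0↦2, 1↦1, 2↦3, 3↦4, 4↦0]  zeros at y ∈ {4}
  x = 1: [0↦0, 1↦0, 2↦1, 3↦4, 4↦0]  zeros at y ∈ {0, 1, 4}
  x = 2: [0↦4, 1↦1, 2↦2, 3↦3, 4↦0]  zeros at y ∈ {4}
  x = 3: [0↦4, 1↦4, 2↦1, 3↦1, 4↦0]  zeros at y ∈ {4}
  x = 4: [0↦0, 1↦4, 2↦3, 3↦3, 4↦0]  zeros at y ∈ {0, 4}
Collecting zeros: affine points = {(0, 4), (1, 0), (1, 1), (1, 4), (2, 4), (3, 4), (4, 0), (4, 4)}.
Total count |C(F_5)_aff| = 8.


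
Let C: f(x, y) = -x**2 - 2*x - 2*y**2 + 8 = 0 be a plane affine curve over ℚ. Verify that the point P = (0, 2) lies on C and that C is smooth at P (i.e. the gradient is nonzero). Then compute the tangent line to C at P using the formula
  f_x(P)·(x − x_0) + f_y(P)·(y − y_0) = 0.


Tangent line at P: -2*x - 8*y + 16 = 0.

Step 1: f(0, 2) = 0, so P lies on C.
Step 2: partial derivatives
  f_x(x, y) = -2*x - 2, f_y(x, y) = -4*y.
  f_x(P) = -2, f_y(P) = -8 (gradient nonzero, so P is smooth).
Step 3: tangent line at P: -2·(x − 0) + -8·(y − 2) = 0.
Expanding: -2*x - 8*y + 16 = 0.


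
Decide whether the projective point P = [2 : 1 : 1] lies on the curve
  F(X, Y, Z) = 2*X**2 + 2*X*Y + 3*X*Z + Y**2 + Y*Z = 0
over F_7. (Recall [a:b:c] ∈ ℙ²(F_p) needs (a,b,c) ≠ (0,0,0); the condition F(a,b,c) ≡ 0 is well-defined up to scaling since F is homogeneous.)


F(2,1,1) ≡ 6 (mod 7); P is NOT on the curve.

Evaluate F(2, 1, 1) term-by-term (mod 7).
  2*X**2 ↦ 2·4·1·1 = 8
  2*X*Y ↦ 2·2·1·1 = 4
  3*X*Z ↦ 3·2·1·1 = 6
  Y**2 ↦ 1·1·1·1 = 1
  Y*Z ↦ 1·1·1·1 = 1
Sum: F(2, 1, 1) = (8) + (4) + (6) + (1) + (1) = 20.
Reducing mod 7: 20 ≡ 6 (mod 7).
Since F(a, b, c) ≡ 6 ≠ 0 (mod 7), P does NOT lie on the curve.


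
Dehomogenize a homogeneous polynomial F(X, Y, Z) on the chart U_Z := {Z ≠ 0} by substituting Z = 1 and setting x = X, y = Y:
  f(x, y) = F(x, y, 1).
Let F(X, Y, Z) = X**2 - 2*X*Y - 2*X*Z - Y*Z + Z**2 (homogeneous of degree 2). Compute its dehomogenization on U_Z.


f(x, y) = x**2 - 2*x*y - 2*x - y + 1

On U_Z we set Z = 1. Each monomial c·X^i·Y^j·Z^k in F becomes c·x^i·y^j·1^k = c·x^i·y^j.
Substituting Z = 1: F(X, Y, 1) = x**2 - 2*x*y - 2*x - y + 1.
Note: deg(f) ≤ deg(F) = 2; strict inequality happens when F is divisible by Z (lost terms).


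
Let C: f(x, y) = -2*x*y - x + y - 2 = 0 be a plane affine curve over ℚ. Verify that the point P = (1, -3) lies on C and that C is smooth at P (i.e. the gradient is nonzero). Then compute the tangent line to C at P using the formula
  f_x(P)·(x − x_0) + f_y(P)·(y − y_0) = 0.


Tangent line at P: 5*x - y - 8 = 0.

Step 1: f(1, -3) = 0, so P lies on C.
Step 2: partial derivatives
  f_x(x, y) = -2*y - 1, f_y(x, y) = 1 - 2*x.
  f_x(P) = 5, f_y(P) = -1 (gradient nonzero, so P is smooth).
Step 3: tangent line at P: 5·(x − 1) + -1·(y − -3) = 0.
Expanding: 5*x - y - 8 = 0.


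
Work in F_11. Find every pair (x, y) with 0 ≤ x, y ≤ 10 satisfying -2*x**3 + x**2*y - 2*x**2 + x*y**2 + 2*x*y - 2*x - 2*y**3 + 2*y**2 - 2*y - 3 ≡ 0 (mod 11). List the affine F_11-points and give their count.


Affine F_11-points: {(0, 7), (1, 2), (1, 3), (2, 9), (3, 4), (5, 1), (6, 3), (8, 5), (9, 2), (10, 3)}; count = 10.

For each of the 121 pairs (x, y) ∈ F_11², evaluate f(x, y) mod 11. Record the zeros.
  x = 0: [0↦8, 1↦6, 2↦7, 3↦10, 4↦3, 5↦7, 6↦10, 7↦0, 8↦9, 9↦3, 10↦3]  zeros at y ∈ {7}
  x = 1: [0↦2, 1↦4, 2↦0, 3↦0, 4↦3, 5↦8, 6↦3, 7↦9, 8↦3, 9↦6, 10↦6]  zeros at y ∈ {2, 3}
  x = 2: [0↦2, 1↦10, 2↦3, 3↦2, 4↦6, 5↦3, 6↦3, 7↦5, 8↦8, 9↦0, 10↦2]  zeros at y ∈ {9}
  x = 3: [0↦7, 1↦1, 2↦4, 3↦4, 4↦0, 5↦2, 6↦9, 7↦9, 8↦1, 9↦6, 10↦1]  zeros at y ∈ {4}
  x = 4: [0↦5, 1↦9, 2↦2, 3↦5, 4↦6, 5↦4, 6↦9, 7↦9, 8↦3, 9↦1, 10↦2]  zeros at y ∈ ∅
  x = 5: [0↦6, 1↦0, 2↦7, 3↦4, 4↦1, 5↦8, 6↦2, 7↦4, 8↦2, 9↦6, 10↦4]  zeros at y ∈ {1}
  x = 6: [0↦9, 1↦6, 2↦7, 3↦0, 4↦6, 5↦2, 6↦9, 7↦4, 8↦8, 9↦9, 10↦6]  zeros at y ∈ {3}
  x = 7: [0↦2, 1↦4, 2↦1, 3↦3, 4↦9, 5↦7, 6↦7, 7↦8, 8↦9, 9↦9, 10↦7]  zeros at y ∈ ∅
  x = 8: [0↦6, 1↦4, 2↦10, 3↦1, 4↦9, 5↦0, 6↦6, 7↦4, 8↦4, 9↦5, 10↦6]  zeros at y ∈ {5}
  x = 9: [0↦9, 1↦5, 2↦0, 3↦4, 4↦5, 5↦2, 6↦5, 7↦2, 8↦3, 9↦7, 10↦2]  zeros at y ∈ {2}
  x = 10: [0↦10, 1↦6, 2↦3, 3↦0, 4↦7, 5↦1, 6↦3, 7↦1, 8↦5, 9↦3, 10↦5]  zeros at y ∈ {3}
Collecting zeros: affine points = {(0, 7), (1, 2), (1, 3), (2, 9), (3, 4), (5, 1), (6, 3), (8, 5), (9, 2), (10, 3)}.
Total count |C(F_11)_aff| = 10.


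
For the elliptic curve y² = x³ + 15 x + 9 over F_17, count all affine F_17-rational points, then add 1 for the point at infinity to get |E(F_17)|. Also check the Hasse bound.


Affine points = {(0, 3), (0, 14), (1, 5), (1, 12), (2, 8), (2, 9), (3, 8), (3, 9), (6, 3), (6, 14), (7, 7), (7, 10), (11, 3), (11, 14), (12, 8), (12, 9), (13, 2), (13, 15)}; affine count = 18; |E(F_17)| = 19.

Discriminant check: Δ ∝ 4a³ + 27b² = 4·15³ + 27·9² = 4·3375 + 27·81 ≡ 13 (mod 17). Nonzero ⇒ E is nonsingular.
For each x ∈ F_17, compute rhs = x³ + 15·x + 9 mod 17, then count y ∈ F_17 with y² ≡ rhs.
  x = 0: rhs = 9, matching y values: 3, 14 (2 points).
  x = 1: rhs = 8, matching y values: 5, 12 (2 points).
  x = 2: rhs = 13, matching y values: 8, 9 (2 points).
  x = 3: rhs = 13, matching y values: 8, 9 (2 points).
  x = 4: rhs = 14, matching y values: none (0 points).
  x = 5: rhs = 5, matching y values: none (0 points).
  x = 6: rhs = 9, matching y values: 3, 14 (2 points).
  x = 7: rhs = 15, matching y values: 7, 10 (2 points).
  x = 8: rhs = 12, matching y values: none (0 points).
  x = 9: rhs = 6, matching y values: none (0 points).
  x = 10: rhs = 3, matching y values: none (0 points).
  x = 11: rhs = 9, matching y values: 3, 14 (2 points).
  x = 12: rhs = 13, matching y values: 8, 9 (2 points).
  x = 13: rhs = 4, matching y values: 2, 15 (2 points).
  x = 14: rhs = 5, matching y values: none (0 points).
  x = 15: rhs = 5, matching y values: none (0 points).
  x = 16: rhs = 10, matching y values: none (0 points).
Total affine count: 18.
Full point count |E(F_17)| = 18 + 1 = 19.
Hasse bound: |19 − (17+1)| = |1| = 1 ≤ 2√17 ≈ 8.2462 ✓.


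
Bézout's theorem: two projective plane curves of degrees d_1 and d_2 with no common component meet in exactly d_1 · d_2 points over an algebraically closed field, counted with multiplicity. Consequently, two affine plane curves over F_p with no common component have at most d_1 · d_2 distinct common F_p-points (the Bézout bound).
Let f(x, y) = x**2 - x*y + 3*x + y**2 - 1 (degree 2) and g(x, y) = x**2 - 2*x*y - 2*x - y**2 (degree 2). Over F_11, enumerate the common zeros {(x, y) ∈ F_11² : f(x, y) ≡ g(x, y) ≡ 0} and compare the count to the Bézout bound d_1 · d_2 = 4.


Common zeros: {(2, 7), (9, 1)}; count = 2; Bézout bound = 4.

deg(f) = 2, deg(g) = 2, so Bézout bound = 4.
Scan x ∈ F_11. For each x, list the y ∈ F_11 with f(x, y) ≡ 0 and those with g(x, y) ≡ 0 (mod 11); the common zeros in that column are the intersection.
  x = 0: f ≡ 0 at y ∈ {1, 10}; g ≡ 0 at y ∈ {0}; common: ∅.
  x = 1: f ≡ 0 at y ∈ {6}; g ≡ 0 at y ∈ {10}; common: ∅.
  x = 2: f ≡ 0 at y ∈ {6, 7}; g ≡ 0 at y ∈ {0, 7}; common: {7}.
  x = 3: f ≡ 0 at y ∈ ∅; g ≡ 0 at y ∈ {7, 9}; common: ∅.
  x = 4: f ≡ 0 at y ∈ ∅; g ≡ 0 at y ∈ ∅; common: ∅.
  x = 5: f ≡ 0 at y ∈ {2, 3}; g ≡ 0 at y ∈ ∅; common: ∅.
  x = 6: f ≡ 0 at y ∈ {3}; g ≡ 0 at y ∈ {1, 9}; common: ∅.
  x = 7: f ≡ 0 at y ∈ {8, 10}; g ≡ 0 at y ∈ ∅; common: ∅.
  x = 8: f ≡ 0 at y ∈ ∅; g ≡ 0 at y ∈ ∅; common: ∅.
  x = 9: f ≡ 0 at y ∈ {1, 8}; g ≡ 0 at y ∈ {1, 3}; common: {1}.
  x = 10: f ≡ 0 at y ∈ ∅; g ≡ 0 at y ∈ {3, 10}; common: ∅.
Collecting: common zeros = {(2, 7), (9, 1)}, so the count is 2.
Comparison with the Bézout bound: 2 ≤ 4 = deg(f)·deg(g), as expected for curves with no common component (the affine F_11-count falls short of the bound because intersections may lie at infinity, over extension fields, or carry multiplicity).


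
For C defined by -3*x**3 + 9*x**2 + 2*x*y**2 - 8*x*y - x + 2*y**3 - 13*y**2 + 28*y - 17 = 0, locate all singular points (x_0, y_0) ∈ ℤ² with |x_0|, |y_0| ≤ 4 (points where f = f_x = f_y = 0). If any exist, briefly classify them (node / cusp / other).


Singular points: {(1, 2)}; classification: cusp.

Compute partial derivatives:
  f_x = -9*x**2 + 18*x + 2*y**2 - 8*y - 1.
  f_y = 4*x*y - 8*x + 6*y**2 - 26*y + 28.
Scan x_0 ∈ {−4, ..., 4}. For each x_0, f_y(x_0, y) is a polynomial in y; find its integer roots y ∈ {−4, ..., 4}, then test f_x and f at those candidates.
  x = -4: f_y(-4, y) = 6*y**2 - 42*y + 60; vanishes at y ∈ {2}. (-4, 2): f_x = -225 ≠ 0.
  x = -3: f_y(-3, y) = 6*y**2 - 38*y + 52; vanishes at y ∈ {2}. (-3, 2): f_x = -144 ≠ 0.
  x = -2: f_y(-2, y) = 6*y**2 - 34*y + 44; vanishes at y ∈ {2}. (-2, 2): f_x = -81 ≠ 0.
  x = -1: f_y(-1, y) = 6*y**2 - 30*y + 36; vanishes at y ∈ {2, 3}. (-1, 2): f_x = -36 ≠ 0; (-1, 3): f_x = -34 ≠ 0.
  x = 0: f_y(0, y) = 6*y**2 - 26*y + 28; vanishes at y ∈ {2}. (0, 2): f_x = -9 ≠ 0.
  x = 1: f_y(1, y) = 6*y**2 - 22*y + 20; vanishes at y ∈ {2}. (1, 2): f_x = 0, f = 0 — SINGULAR.
  x = 2: f_y(2, y) = 6*y**2 - 18*y + 12; vanishes at y ∈ {1, 2}. (2, 1): f_x = -7 ≠ 0; (2, 2): f_x = -9 ≠ 0.
  x = 3: f_y(3, y) = 6*y**2 - 14*y + 4; vanishes at y ∈ {2}. (3, 2): f_x = -36 ≠ 0.
  x = 4: f_y(4, y) = 6*y**2 - 10*y - 4; vanishes at y ∈ {2}. (4, 2): f_x = -81 ≠ 0.
Only singular point on the grid: (1, 2).
Classify: substitute x = 1 + u, y = 2 + v and expand: f = -3*u**3 + 2*u*v**2 + 2*v**3 + v**2.
No constant or linear terms (consistent with a singular point). Quadratic part: v**2. Cubic part: -3*u**3 + 2*u*v**2 + 2*v**3.
The quadratic part v**2 is a perfect square, so there is a single (double) tangent line v = 0, i.e. y = 2. Restricting the cubic part to that line (v = 0) leaves -3*u**3 ≠ 0, so f is not divisible by v and the branch is v² ≈ 3*u**3 to lowest order — this is a cusp.
Classification: cusp.


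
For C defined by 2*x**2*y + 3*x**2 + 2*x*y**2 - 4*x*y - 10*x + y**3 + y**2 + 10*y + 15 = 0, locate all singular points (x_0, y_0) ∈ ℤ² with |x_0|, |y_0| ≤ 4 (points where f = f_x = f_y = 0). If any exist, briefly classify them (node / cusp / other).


Singular points: {(3, -2)}; classification: node.

Compute partial derivatives:
  f_x = 4*x*y + 6*x + 2*y**2 - 4*y - 10.
  f_y = 2*x**2 + 4*x*y - 4*x + 3*y**2 + 2*y + 10.
Scan x_0 ∈ {−4, ..., 4}. For each x_0, f_y(x_0, y) is a polynomial in y; find its integer roots y ∈ {−4, ..., 4}, then test f_x and f at those candidates.
  x = -4: f_y(-4, y) = 3*y**2 - 14*y + 58; no integer root y with |y| ≤ 4.
  x = -3: f_y(-3, y) = 3*y**2 - 10*y + 40; no integer root y with |y| ≤ 4.
  x = -2: f_y(-2, y) = 3*y**2 - 6*y + 26; no integer root y with |y| ≤ 4.
  x = -1: f_y(-1, y) = 3*y**2 - 2*y + 16; no integer root y with |y| ≤ 4.
  x = 0: f_y(0, y) = 3*y**2 + 2*y + 10; no integer root y with |y| ≤ 4.
  x = 1: f_y(1, y) = 3*y**2 + 6*y + 8; no integer root y with |y| ≤ 4.
  x = 2: f_y(2, y) = 3*y**2 + 10*y + 10; no integer root y with |y| ≤ 4.
  x = 3: f_y(3, y) = 3*y**2 + 14*y + 16; vanishes at y ∈ {-2}. (3, -2): f_x = 0, f = 0 — SINGULAR.
  x = 4: f_y(4, y) = 3*y**2 + 18*y + 26; no integer root y with |y| ≤ 4.
Only singular point on the grid: (3, -2).
Classify: substitute x = 3 + u, y = -2 + v and expand: f = 2*u**2*v - u**2 + 2*u*v**2 + v**3 + v**2.
No constant or linear terms (consistent with a singular point). Quadratic part: -u**2 + v**2. Cubic part: 2*u**2*v + 2*u*v**2 + v**3.
The quadratic part v**2 - u**2 = (v − u)(v + u) splits into two distinct linear factors, so there are two distinct tangent lines y − -2 = ±(x − 3) — this is a node (ordinary double point).
Classification: node.


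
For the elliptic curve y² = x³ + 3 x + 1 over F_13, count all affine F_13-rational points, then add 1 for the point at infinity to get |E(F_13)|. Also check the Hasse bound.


Affine points = {(0, 1), (0, 12), (4, 5), (4, 8), (6, 1), (6, 12), (7, 1), (7, 12), (8, 2), (8, 11), (9, 4), (9, 9), (10, 2), (10, 11), (11, 0), (12, 6), (12, 7)}; affine count = 17; |E(F_13)| = 18.

Discriminant check: Δ ∝ 4a³ + 27b² = 4·3³ + 27·1² = 4·27 + 27·1 ≡ 5 (mod 13). Nonzero ⇒ E is nonsingular.
For each x ∈ F_13, compute rhs = x³ + 3·x + 1 mod 13, then count y ∈ F_13 with y² ≡ rhs.
  x = 0: rhs = 1, matching y values: 1, 12 (2 points).
  x = 1: rhs = 5, matching y values: none (0 points).
  x = 2: rhs = 2, matching y values: none (0 points).
  x = 3: rhs = 11, matching y values: none (0 points).
  x = 4: rhs = 12, matching y values: 5, 8 (2 points).
  x = 5: rhs = 11, matching y values: none (0 points).
  x = 6: rhs = 1, matching y values: 1, 12 (2 points).
  x = 7: rhs = 1, matching y values: 1, 12 (2 points).
  x = 8: rhs = 4, matching y values: 2, 11 (2 points).
  x = 9: rhs = 3, matching y values: 4, 9 (2 points).
  x = 10: rhs = 4, matching y values: 2, 11 (2 points).
  x = 11: rhs = 0, matching y values: 0 (1 points).
  x = 12: rhs = 10, matching y values: 6, 7 (2 points).
Total affine count: 17.
Full point count |E(F_13)| = 17 + 1 = 18.
Hasse bound: |18 − (13+1)| = |4| = 4 ≤ 2√13 ≈ 7.2111 ✓.


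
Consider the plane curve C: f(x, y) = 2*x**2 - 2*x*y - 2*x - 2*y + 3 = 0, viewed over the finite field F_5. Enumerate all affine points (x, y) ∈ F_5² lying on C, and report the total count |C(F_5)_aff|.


Affine F_5-points: {(0, 4), (1, 2), (2, 2), (3, 0)}; count = 4.

For each of the 25 pairs (x, y) ∈ F_5², evaluate f(x, y) mod 5. Record the zeros.
  x = 0: [0↦3, 1↦1, 2↦4, 3↦2, 4↦0]  zeros at y ∈ {4}
  x = 1: [0↦3, 1↦4, 2↦0, 3↦1, 4↦2]  zeros at y ∈ {2}
  x = 2: [0↦2, 1↦1, 2↦0, 3↦4, 4↦3]  zeros at y ∈ {2}
  x = 3: [0↦0, 1↦2, 2↦4, 3↦1, 4↦3]  zeros at y ∈ {0}
  x = 4: [0↦2, 1↦2, 2↦2, 3↦2, 4↦2]  zeros at y ∈ ∅
Collecting zeros: affine points = {(0, 4), (1, 2), (2, 2), (3, 0)}.
Total count |C(F_5)_aff| = 4.


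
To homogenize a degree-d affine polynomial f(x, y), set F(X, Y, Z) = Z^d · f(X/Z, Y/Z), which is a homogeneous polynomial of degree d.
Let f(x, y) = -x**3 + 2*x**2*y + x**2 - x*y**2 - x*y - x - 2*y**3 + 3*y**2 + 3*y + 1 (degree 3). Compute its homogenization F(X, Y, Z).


F(X, Y, Z) = -X**3 + 2*X**2*Y + X**2*Z - X*Y**2 - X*Y*Z - X*Z**2 - 2*Y**3 + 3*Y**2*Z + 3*Y*Z**2 + Z**3

deg(f) = 3.
Substitute x = X/Z, y = Y/Z into f, then multiply by Z^3.
  monomial -1·x^3·y^0 ↦ -1·X^3·Y^0·Z^0.
  monomial 2·x^2·y^1 ↦ 2·X^2·Y^1·Z^0.
  monomial 1·x^2·y^0 ↦ 1·X^2·Y^0·Z^1.
  monomial -1·x^1·y^2 ↦ -1·X^1·Y^2·Z^0.
  monomial -1·x^1·y^1 ↦ -1·X^1·Y^1·Z^1.
  monomial -1·x^1·y^0 ↦ -1·X^1·Y^0·Z^2.
  monomial -2·x^0·y^3 ↦ -2·X^0·Y^3·Z^0.
  monomial 3·x^0·y^2 ↦ 3·X^0·Y^2·Z^1.
  monomial 3·x^0·y^1 ↦ 3·X^0·Y^1·Z^2.
  monomial 1·x^0·y^0 ↦ 1·X^0·Y^0·Z^3.
Collecting: F(X, Y, Z) = -X**3 + 2*X**2*Y + X**2*Z - X*Y**2 - X*Y*Z - X*Z**2 - 2*Y**3 + 3*Y**2*Z + 3*Y*Z**2 + Z**3.


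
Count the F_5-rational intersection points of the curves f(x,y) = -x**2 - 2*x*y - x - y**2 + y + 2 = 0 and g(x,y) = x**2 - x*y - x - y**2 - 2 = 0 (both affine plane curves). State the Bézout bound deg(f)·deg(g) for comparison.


Common zeros: ∅; count = 0; Bézout bound = 4.

deg(f) = 2, deg(g) = 2, so Bézout bound = 4.
Scan x ∈ F_5. For each x, list the y ∈ F_5 with f(x, y) ≡ 0 and those with g(x, y) ≡ 0 (mod 5); the common zeros in that column are the intersection.
  x = 0: f ≡ 0 at y ∈ {2, 4}; g ≡ 0 at y ∈ ∅; common: ∅.
  x = 1: f ≡ 0 at y ∈ {0, 4}; g ≡ 0 at y ∈ ∅; common: ∅.
  x = 2: f ≡ 0 at y ∈ ∅; g ≡ 0 at y ∈ {0, 3}; common: ∅.
  x = 3: f ≡ 0 at y ∈ {0}; g ≡ 0 at y ∈ {1}; common: ∅.
  x = 4: f ≡ 0 at y ∈ ∅; g ≡ 0 at y ∈ {0, 1}; common: ∅.
Collecting: common zeros = ∅, so the count is 0.
Comparison with the Bézout bound: 0 ≤ 4 = deg(f)·deg(g), as expected for curves with no common component (the affine F_5-count falls short of the bound because intersections may lie at infinity, over extension fields, or carry multiplicity).


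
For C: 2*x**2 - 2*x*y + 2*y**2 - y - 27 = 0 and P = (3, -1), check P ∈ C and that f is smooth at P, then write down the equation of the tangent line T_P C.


Tangent line at P: 14*x - 11*y - 53 = 0.

Step 1: f(3, -1) = 0, so P lies on C.
Step 2: partial derivatives
  f_x(x, y) = 4*x - 2*y, f_y(x, y) = -2*x + 4*y - 1.
  f_x(P) = 14, f_y(P) = -11 (gradient nonzero, so P is smooth).
Step 3: tangent line at P: 14·(x − 3) + -11·(y − -1) = 0.
Expanding: 14*x - 11*y - 53 = 0.


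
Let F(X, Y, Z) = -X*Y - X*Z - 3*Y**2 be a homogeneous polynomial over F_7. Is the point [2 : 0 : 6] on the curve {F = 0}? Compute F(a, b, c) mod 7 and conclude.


F(2,0,6) ≡ 2 (mod 7); P is NOT on the curve.

Evaluate F(2, 0, 6) term-by-term (mod 7).
  -X*Y ↦ -1·2·0·1 = 0
  -X*Z ↦ -1·2·1·6 = -12
  -3*Y**2 ↦ -3·1·0·1 = 0
Sum: F(2, 0, 6) = (0) + (-12) + (0) = -12.
Reducing mod 7: -12 ≡ 2 (mod 7).
Since F(a, b, c) ≡ 2 ≠ 0 (mod 7), P does NOT lie on the curve.


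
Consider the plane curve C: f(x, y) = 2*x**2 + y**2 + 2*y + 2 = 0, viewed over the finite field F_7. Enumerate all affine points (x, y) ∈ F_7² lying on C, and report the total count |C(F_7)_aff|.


Affine F_7-points: {(1, 1), (1, 4), (3, 2), (3, 3), (4, 2), (4, 3), (6, 1), (6, 4)}; count = 8.

For each of the 49 pairs (x, y) ∈ F_7², evaluate f(x, y) mod 7. Record the zeros.
  x = 0: [0↦2, 1↦5, 2↦3, 3↦3, 4↦5, 5↦2, 6↦1]  zeros at y ∈ ∅
  x = 1: [0↦4, 1↦0, 2↦5, 3↦5, 4↦0, 5↦4, 6↦3]  zeros at y ∈ {1, 4}
  x = 2: [0↦3, 1↦6, 2↦4, 3↦4, 4↦6, 5↦3, 6↦2]  zeros at y ∈ ∅
  x = 3: [0↦6, 1↦2, 2↦0, 3↦0, 4↦2, 5↦6, 6↦5]  zeros at y ∈ {2, 3}
  x = 4: [0↦6, 1↦2, 2↦0, 3↦0, 4↦2, 5↦6, 6↦5]  zeros at y ∈ {2, 3}
  x = 5: [0↦3, 1↦6, 2↦4, 3↦4, 4↦6, 5↦3, 6↦2]  zeros at y ∈ ∅
  x = 6: [0↦4, 1↦0, 2↦5, 3↦5, 4↦0, 5↦4, 6↦3]  zeros at y ∈ {1, 4}
Collecting zeros: affine points = {(1, 1), (1, 4), (3, 2), (3, 3), (4, 2), (4, 3), (6, 1), (6, 4)}.
Total count |C(F_7)_aff| = 8.


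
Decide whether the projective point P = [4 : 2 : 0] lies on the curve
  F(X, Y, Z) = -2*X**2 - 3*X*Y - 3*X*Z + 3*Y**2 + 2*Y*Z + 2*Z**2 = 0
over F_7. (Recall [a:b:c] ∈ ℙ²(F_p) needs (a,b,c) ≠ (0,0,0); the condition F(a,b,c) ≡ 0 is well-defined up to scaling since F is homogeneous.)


F(4,2,0) ≡ 5 (mod 7); P is NOT on the curve.

Evaluate F(4, 2, 0) term-by-term (mod 7).
  -2*X**2 ↦ -2·16·1·1 = -32
  -3*X*Y ↦ -3·4·2·1 = -24
  -3*X*Z ↦ -3·4·1·0 = 0
  3*Y**2 ↦ 3·1·4·1 = 12
  2*Y*Z ↦ 2·1·2·0 = 0
  2*Z**2 ↦ 2·1·1·0 = 0
Sum: F(4, 2, 0) = (-32) + (-24) + (0) + (12) + (0) + (0) = -44.
Reducing mod 7: -44 ≡ 5 (mod 7).
Since F(a, b, c) ≡ 5 ≠ 0 (mod 7), P does NOT lie on the curve.


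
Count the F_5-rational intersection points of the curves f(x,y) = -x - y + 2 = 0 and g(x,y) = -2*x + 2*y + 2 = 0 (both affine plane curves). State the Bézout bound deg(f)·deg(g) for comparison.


Common zeros: {(4, 3)}; count = 1; Bézout bound = 1.

deg(f) = 1, deg(g) = 1, so Bézout bound = 1.
Scan x ∈ F_5. For each x, list the y ∈ F_5 with f(x, y) ≡ 0 and those with g(x, y) ≡ 0 (mod 5); the common zeros in that column are the intersection.
  x = 0: f ≡ 0 at y ∈ {2}; g ≡ 0 at y ∈ {4}; common: ∅.
  x = 1: f ≡ 0 at y ∈ {1}; g ≡ 0 at y ∈ {0}; common: ∅.
  x = 2: f ≡ 0 at y ∈ {0}; g ≡ 0 at y ∈ {1}; common: ∅.
  x = 3: f ≡ 0 at y ∈ {4}; g ≡ 0 at y ∈ {2}; common: ∅.
  x = 4: f ≡ 0 at y ∈ {3}; g ≡ 0 at y ∈ {3}; common: {3}.
Collecting: common zeros = {(4, 3)}, so the count is 1.
Comparison with the Bézout bound: 1 ≤ 1 = deg(f)·deg(g), as expected for curves with no common component (the bound is attained).


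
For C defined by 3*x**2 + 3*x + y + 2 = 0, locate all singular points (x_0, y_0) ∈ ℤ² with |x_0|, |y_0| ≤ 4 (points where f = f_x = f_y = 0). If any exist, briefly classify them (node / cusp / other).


No singular points in the scanned grid; C is smooth there.

Compute partial derivatives:
  f_x = 6*x + 3.
  f_y = 1.
f_y = 1 is a nonzero constant, so f_y never vanishes: no point (x, y) can satisfy f = f_x = f_y = 0. In particular no (x, y) ∈ {−4, ..., 4}² is singular; the curve is smooth.


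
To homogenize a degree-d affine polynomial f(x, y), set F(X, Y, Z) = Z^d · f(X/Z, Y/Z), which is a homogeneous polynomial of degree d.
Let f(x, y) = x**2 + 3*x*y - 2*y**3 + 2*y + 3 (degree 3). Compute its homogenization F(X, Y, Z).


F(X, Y, Z) = X**2*Z + 3*X*Y*Z - 2*Y**3 + 2*Y*Z**2 + 3*Z**3

deg(f) = 3.
Substitute x = X/Z, y = Y/Z into f, then multiply by Z^3.
  monomial 1·x^2·y^0 ↦ 1·X^2·Y^0·Z^1.
  monomial 3·x^1·y^1 ↦ 3·X^1·Y^1·Z^1.
  monomial -2·x^0·y^3 ↦ -2·X^0·Y^3·Z^0.
  monomial 2·x^0·y^1 ↦ 2·X^0·Y^1·Z^2.
  monomial 3·x^0·y^0 ↦ 3·X^0·Y^0·Z^3.
Collecting: F(X, Y, Z) = X**2*Z + 3*X*Y*Z - 2*Y**3 + 2*Y*Z**2 + 3*Z**3.


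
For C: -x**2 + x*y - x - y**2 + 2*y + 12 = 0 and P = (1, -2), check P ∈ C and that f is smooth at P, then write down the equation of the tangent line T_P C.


Tangent line at P: -5*x + 7*y + 19 = 0.

Step 1: f(1, -2) = 0, so P lies on C.
Step 2: partial derivatives
  f_x(x, y) = -2*x + y - 1, f_y(x, y) = x - 2*y + 2.
  f_x(P) = -5, f_y(P) = 7 (gradient nonzero, so P is smooth).
Step 3: tangent line at P: -5·(x − 1) + 7·(y − -2) = 0.
Expanding: -5*x + 7*y + 19 = 0.


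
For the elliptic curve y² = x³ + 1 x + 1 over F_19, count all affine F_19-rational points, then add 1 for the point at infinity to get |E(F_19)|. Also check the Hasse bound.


Affine points = {(0, 1), (0, 18), (2, 7), (2, 12), (5, 6), (5, 13), (7, 3), (7, 16), (9, 6), (9, 13), (10, 2), (10, 17), (13, 8), (13, 11), (14, 2), (14, 17), (15, 3), (15, 16), (16, 3), (16, 16)}; affine count = 20; |E(F_19)| = 21.

Discriminant check: Δ ∝ 4a³ + 27b² = 4·1³ + 27·1² = 4·1 + 27·1 ≡ 12 (mod 19). Nonzero ⇒ E is nonsingular.
For each x ∈ F_19, compute rhs = x³ + 1·x + 1 mod 19, then count y ∈ F_19 with y² ≡ rhs.
  x = 0: rhs = 1, matching y values: 1, 18 (2 points).
  x = 1: rhs = 3, matching y values: none (0 points).
  x = 2: rhs = 11, matching y values: 7, 12 (2 points).
  x = 3: rhs = 12, matching y values: none (0 points).
  x = 4: rhs = 12, matching y values: none (0 points).
  x = 5: rhs = 17, matching y values: 6, 13 (2 points).
  x = 6: rhs = 14, matching y values: none (0 points).
  x = 7: rhs = 9, matching y values: 3, 16 (2 points).
  x = 8: rhs = 8, matching y values: none (0 points).
  x = 9: rhs = 17, matching y values: 6, 13 (2 points).
  x = 10: rhs = 4, matching y values: 2, 17 (2 points).
  x = 11: rhs = 13, matching y values: none (0 points).
  x = 12: rhs = 12, matching y values: none (0 points).
  x = 13: rhs = 7, matching y values: 8, 11 (2 points).
  x = 14: rhs = 4, matching y values: 2, 17 (2 points).
  x = 15: rhs = 9, matching y values: 3, 16 (2 points).
  x = 16: rhs = 9, matching y values: 3, 16 (2 points).
  x = 17: rhs = 10, matching y values: none (0 points).
  x = 18: rhs = 18, matching y values: none (0 points).
Total affine count: 20.
Full point count |E(F_19)| = 20 + 1 = 21.
Hasse bound: |21 − (19+1)| = |1| = 1 ≤ 2√19 ≈ 8.7178 ✓.


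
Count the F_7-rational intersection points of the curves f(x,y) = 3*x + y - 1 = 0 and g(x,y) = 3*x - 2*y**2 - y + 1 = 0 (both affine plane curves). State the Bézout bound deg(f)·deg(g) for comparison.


Common zeros: ∅; count = 0; Bézout bound = 2.

deg(f) = 1, deg(g) = 2, so Bézout bound = 2.
Scan x ∈ F_7. For each x, list the y ∈ F_7 with f(x, y) ≡ 0 and those with g(x, y) ≡ 0 (mod 7); the common zeros in that column are the intersection.
  x = 0: f ≡ 0 at y ∈ {1}; g ≡ 0 at y ∈ {4, 6}; common: ∅.
  x = 1: f ≡ 0 at y ∈ {5}; g ≡ 0 at y ∈ ∅; common: ∅.
  x = 2: f ≡ 0 at y ∈ {2}; g ≡ 0 at y ∈ {0, 3}; common: ∅.
  x = 3: f ≡ 0 at y ∈ {6}; g ≡ 0 at y ∈ {1, 2}; common: ∅.
  x = 4: f ≡ 0 at y ∈ {3}; g ≡ 0 at y ∈ {5}; common: ∅.
  x = 5: f ≡ 0 at y ∈ {0}; g ≡ 0 at y ∈ ∅; common: ∅.
  x = 6: f ≡ 0 at y ∈ {4}; g ≡ 0 at y ∈ ∅; common: ∅.
Collecting: common zeros = ∅, so the count is 0.
Comparison with the Bézout bound: 0 ≤ 2 = deg(f)·deg(g), as expected for curves with no common component (the affine F_7-count falls short of the bound because intersections may lie at infinity, over extension fields, or carry multiplicity).


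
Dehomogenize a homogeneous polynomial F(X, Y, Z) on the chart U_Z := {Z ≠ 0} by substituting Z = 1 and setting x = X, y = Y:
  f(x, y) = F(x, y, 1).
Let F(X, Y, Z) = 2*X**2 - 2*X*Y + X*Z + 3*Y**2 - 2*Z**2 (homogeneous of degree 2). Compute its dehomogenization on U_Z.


f(x, y) = 2*x**2 - 2*x*y + x + 3*y**2 - 2

On U_Z we set Z = 1. Each monomial c·X^i·Y^j·Z^k in F becomes c·x^i·y^j·1^k = c·x^i·y^j.
Substituting Z = 1: F(X, Y, 1) = 2*x**2 - 2*x*y + x + 3*y**2 - 2.
Note: deg(f) ≤ deg(F) = 2; strict inequality happens when F is divisible by Z (lost terms).


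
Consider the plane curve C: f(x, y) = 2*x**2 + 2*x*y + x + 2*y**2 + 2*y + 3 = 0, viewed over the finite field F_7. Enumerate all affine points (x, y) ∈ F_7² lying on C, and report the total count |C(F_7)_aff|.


Affine F_7-points: {(0, 1), (0, 5), (2, 1), (2, 3), (5, 3), (5, 5)}; count = 6.

For each of the 49 pairs (x, y) ∈ F_7², evaluate f(x, y) mod 7. Record the zeros.
  x = 0: [0↦3, 1↦0, 2↦1, 3↦6, 4↦1, 5↦0, 6↦3]  zeros at y ∈ {1, 5}
  x = 1: [0↦6, 1↦5, 2↦1, 3↦1, 4↦5, 5↦6, 6↦4]  zeros at y ∈ ∅
  x = 2: [0↦6, 1↦0, 2↦5, 3↦0, 4↦6, 5↦2, 6↦2]  zeros at y ∈ {1, 3}
  x = 3: [0↦3, 1↦6, 2↦6, 3↦3, 4↦4, 5↦2, 6↦4]  zeros at y ∈ ∅
  x = 4: [0↦4, 1↦2, 2↦4, 3↦3, 4↦6, 5↦6, 6↦3]  zeros at y ∈ ∅
  x = 5: [0↦2, 1↦2, 2↦6, 3↦0, 4↦5, 5↦0, 6↦6]  zeros at y ∈ {3, 5}
  x = 6: [0↦4, 1↦6, 2↦5, 3↦1, 4↦1, 5↦5, 6↦6]  zeros at y ∈ ∅
Collecting zeros: affine points = {(0, 1), (0, 5), (2, 1), (2, 3), (5, 3), (5, 5)}.
Total count |C(F_7)_aff| = 6.


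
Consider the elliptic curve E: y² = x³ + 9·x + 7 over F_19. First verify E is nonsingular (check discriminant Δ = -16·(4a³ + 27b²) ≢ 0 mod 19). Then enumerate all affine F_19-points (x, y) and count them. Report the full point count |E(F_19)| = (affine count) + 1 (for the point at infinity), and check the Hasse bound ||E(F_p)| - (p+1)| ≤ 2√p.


Affine points = {(0, 8), (0, 11), (1, 6), (1, 13), (3, 2), (3, 17), (5, 5), (5, 14), (6, 7), (6, 12), (9, 0), (12, 0), (17, 0), (18, 4), (18, 15)}; affine count = 15; |E(F_19)| = 16.

Discriminant check: Δ ∝ 4a³ + 27b² = 4·9³ + 27·7² = 4·729 + 27·49 ≡ 2 (mod 19). Nonzero ⇒ E is nonsingular.
For each x ∈ F_19, compute rhs = x³ + 9·x + 7 mod 19, then count y ∈ F_19 with y² ≡ rhs.
  x = 0: rhs = 7, matching y values: 8, 11 (2 points).
  x = 1: rhs = 17, matching y values: 6, 13 (2 points).
  x = 2: rhs = 14, matching y values: none (0 points).
  x = 3: rhs = 4, matching y values: 2, 17 (2 points).
  x = 4: rhs = 12, matching y values: none (0 points).
  x = 5: rhs = 6, matching y values: 5, 14 (2 points).
  x = 6: rhs = 11, matching y values: 7, 12 (2 points).
  x = 7: rhs = 14, matching y values: none (0 points).
  x = 8: rhs = 2, matching y values: none (0 points).
  x = 9: rhs = 0, matching y values: 0 (1 points).
  x = 10: rhs = 14, matching y values: none (0 points).
  x = 11: rhs = 12, matching y values: none (0 points).
  x = 12: rhs = 0, matching y values: 0 (1 points).
  x = 13: rhs = 3, matching y values: none (0 points).
  x = 14: rhs = 8, matching y values: none (0 points).
  x = 15: rhs = 2, matching y values: none (0 points).
  x = 16: rhs = 10, matching y values: none (0 points).
  x = 17: rhs = 0, matching y values: 0 (1 points).
  x = 18: rhs = 16, matching y values: 4, 15 (2 points).
Total affine count: 15.
Full point count |E(F_19)| = 15 + 1 = 16.
Hasse bound: |16 − (19+1)| = |-4| = 4 ≤ 2√19 ≈ 8.7178 ✓.
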